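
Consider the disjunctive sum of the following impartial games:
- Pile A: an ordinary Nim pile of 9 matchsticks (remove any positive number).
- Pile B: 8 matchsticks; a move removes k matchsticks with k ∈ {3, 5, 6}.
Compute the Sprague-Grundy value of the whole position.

Pile A is a plain Nim pile of size 9, so its Grundy value is 9.
Build the Grundy sequence for pile B with g(k) = mex{g(k−s) : s ∈ {3, 5, 6}, s ≤ k}:
g(0) = mex{} = 0
g(1) = mex{} = 0
g(2) = mex{} = 0
g(3) = mex{0} = 1
g(4) = mex{0} = 1
g(5) = mex{0} = 1
g(6) = mex{0,1} = 2
g(7) = mex{0,1} = 2
g(8) = mex{0,1} = 2
So g(8) = 2.
By the Sprague-Grundy theorem, the Grundy value of a sum of independent games is the XOR of the component values.
Combined value = 9 ⊕ 2 = 11.

11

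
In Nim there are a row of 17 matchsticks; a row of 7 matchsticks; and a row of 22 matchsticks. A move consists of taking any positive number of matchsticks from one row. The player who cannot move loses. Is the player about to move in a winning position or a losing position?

Losing position

Compute the nim-sum pairwise:
17 XOR 7 = 22
22 XOR 22 = 0
The nim-sum is 0, so this is a P-position: the player to move is in a losing position under optimal play.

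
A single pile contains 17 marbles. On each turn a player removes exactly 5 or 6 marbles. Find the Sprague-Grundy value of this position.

Grundy values for subtraction set {5, 6}:
k:     0  1  2  3  4  5  6  7  8  9 10 11 12 13 14 15 16 17
g(k):  0  0  0  0  0  1  1  1  1  1  2  0  0  0  0  0  1  1
So g(17) = 1.

1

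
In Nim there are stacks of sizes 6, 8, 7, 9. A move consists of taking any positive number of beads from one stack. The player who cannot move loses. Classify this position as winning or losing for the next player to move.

Losing position

Nim-sum: 6 XOR 8 XOR 7 XOR 9 = 0.
The nim-sum is 0, so this is a P-position: the player to move is in a losing position under optimal play.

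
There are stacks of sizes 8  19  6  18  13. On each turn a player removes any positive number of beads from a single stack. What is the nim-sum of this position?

2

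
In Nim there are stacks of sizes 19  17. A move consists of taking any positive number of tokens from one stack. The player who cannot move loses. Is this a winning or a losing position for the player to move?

Compute the nim-sum pairwise:
19 XOR 17 = 2
The nim-sum is 2 ≠ 0, so this is an N-position: the player to move can win.

Winning position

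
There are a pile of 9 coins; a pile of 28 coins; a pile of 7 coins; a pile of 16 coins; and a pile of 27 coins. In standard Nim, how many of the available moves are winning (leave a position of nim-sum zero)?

3

Write each in binary and XOR column by column:
  01001  (9)
  11100  (28)
  00111  (7)
  10000  (16)
  11011  (27)
  -----
  11001  (25)
The overall nim-sum is X = 25. A pile of size p has a winning move iff p XOR X < p (reduce it to p XOR X).
  9: 9 XOR 25 = 16 ≥ 9 — no move.
  28: 28 XOR 25 = 5 < 28 — winning move (to 5).
  7: 7 XOR 25 = 30 ≥ 7 — no move.
  16: 16 XOR 25 = 9 < 16 — winning move (to 9).
  27: 27 XOR 25 = 2 < 27 — winning move (to 2).
That gives 3 winning moves.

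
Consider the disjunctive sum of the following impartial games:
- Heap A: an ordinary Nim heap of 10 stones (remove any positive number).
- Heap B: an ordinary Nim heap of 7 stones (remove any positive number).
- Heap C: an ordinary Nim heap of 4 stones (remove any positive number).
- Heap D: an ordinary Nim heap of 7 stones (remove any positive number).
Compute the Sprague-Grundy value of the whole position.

Heap A is a plain Nim heap of size 10, so its Grundy value is 10.
Heap B is a plain Nim heap of size 7, so its Grundy value is 7.
Heap C is a plain Nim heap of size 4, so its Grundy value is 4.
Heap D is a plain Nim heap of size 7, so its Grundy value is 7.
By the Sprague-Grundy theorem, the Grundy value of a sum of independent games is the XOR of the component values.
Combined value = 10 XOR 7 XOR 4 XOR 7 = 14.

14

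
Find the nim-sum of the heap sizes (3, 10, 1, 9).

Nim-sum: 3 ^ 10 ^ 1 ^ 9 = 1.

1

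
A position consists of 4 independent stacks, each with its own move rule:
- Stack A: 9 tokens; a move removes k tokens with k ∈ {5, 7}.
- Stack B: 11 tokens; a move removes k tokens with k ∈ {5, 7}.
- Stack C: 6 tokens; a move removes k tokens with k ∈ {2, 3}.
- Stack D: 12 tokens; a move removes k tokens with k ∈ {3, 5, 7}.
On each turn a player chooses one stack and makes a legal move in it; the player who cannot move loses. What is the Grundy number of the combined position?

Grundy values for stack A (subtraction set {5, 7}):
k:     0  1  2  3  4  5  6  7  8  9
g(k):  0  0  0  0  0  1  1  1  1  1
So g(9) = 1.
Build the Grundy sequence for stack B with g(k) = mex{g(k−s) : s ∈ {5, 7}, s ≤ k}:
g(0) = mex{} = 0
g(1) = mex{} = 0
g(2) = mex{} = 0
g(3) = mex{} = 0
g(4) = mex{} = 0
g(5) = mex{0} = 1
g(6) = mex{0} = 1
g(7) = mex{0} = 1
g(8) = mex{0} = 1
g(9) = mex{0} = 1
g(10) = mex{0,1} = 2
g(11) = mex{0,1} = 2
So g(11) = 2.
Build the Grundy sequence for stack C with g(k) = mex{g(k−s) : s ∈ {2, 3}, s ≤ k}:
k:     0  1  2  3  4  5  6
g(k):  0  0  1  1  2  0  0
So g(6) = 0.
Build the Grundy sequence for stack D with g(k) = mex{g(k−s) : s ∈ {3, 5, 7}, s ≤ k}:
g(0) = mex{} = 0
g(1) = mex{} = 0
g(2) = mex{} = 0
g(3) = mex{0} = 1
g(4) = mex{0} = 1
g(5) = mex{0} = 1
g(6) = mex{0,1} = 2
g(7) = mex{0,1} = 2
g(8) = mex{0,1} = 2
g(9) = mex{0,1,2} = 3
g(10) = mex{1,2} = 0
g(11) = mex{1,2} = 0
g(12) = mex{1,2,3} = 0
So g(12) = 0.
By the Sprague-Grundy theorem, the Grundy value of a sum of independent games is the XOR of the component values.
Combined value = 1 XOR 2 XOR 0 XOR 0 = 3.

3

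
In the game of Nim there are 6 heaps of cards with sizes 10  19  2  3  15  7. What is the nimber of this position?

16

Compute the nim-sum pairwise:
10 ^ 19 = 25
25 ^ 2 = 27
27 ^ 3 = 24
24 ^ 15 = 23
23 ^ 7 = 16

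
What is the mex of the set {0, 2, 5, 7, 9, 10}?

0 is in the set but 1 is not, so the mex is 1.

1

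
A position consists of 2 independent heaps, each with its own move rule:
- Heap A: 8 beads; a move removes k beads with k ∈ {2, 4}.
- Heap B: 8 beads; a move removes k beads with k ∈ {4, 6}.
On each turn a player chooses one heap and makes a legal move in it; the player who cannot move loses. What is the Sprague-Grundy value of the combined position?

For heap A, compute g(0), g(1), … with moves {2, 4}:
g(0) = mex{} = 0
g(1) = mex{} = 0
g(2) = mex{0} = 1
g(3) = mex{0} = 1
g(4) = mex{0,1} = 2
g(5) = mex{0,1} = 2
g(6) = mex{1,2} = 0
g(7) = mex{1,2} = 0
g(8) = mex{0,2} = 1
So g(8) = 1.
Build the Grundy sequence for heap B with g(k) = mex{g(k−s) : s ∈ {4, 6}, s ≤ k}:
g(0) = mex{} = 0
g(1) = mex{} = 0
g(2) = mex{} = 0
g(3) = mex{} = 0
g(4) = mex{0} = 1
g(5) = mex{0} = 1
g(6) = mex{0} = 1
g(7) = mex{0} = 1
g(8) = mex{0,1} = 2
So g(8) = 2.
By the Sprague-Grundy theorem, the Grundy value of a sum of independent games is the XOR of the component values.
Combined value = 1 XOR 2 = 3.

3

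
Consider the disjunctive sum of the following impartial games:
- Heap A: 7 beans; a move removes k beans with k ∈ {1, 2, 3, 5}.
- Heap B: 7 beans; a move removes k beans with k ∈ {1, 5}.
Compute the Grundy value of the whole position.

2

For heap A, compute g(0), g(1), … with moves {1, 2, 3, 5}:
g(0) = mex{} = 0
g(1) = mex{0} = 1
g(2) = mex{0,1} = 2
g(3) = mex{0,1,2} = 3
g(4) = mex{1,2,3} = 0
g(5) = mex{0,2,3} = 1
g(6) = mex{0,1,3} = 2
g(7) = mex{0,1,2} = 3
So g(7) = 3.
Grundy values for heap B (subtraction set {1, 5}):
k:     0  1  2  3  4  5  6  7
g(k):  0  1  0  1  0  1  0  1
So g(7) = 1.
By the Sprague-Grundy theorem, the Grundy value of a sum of independent games is the XOR of the component values.
Combined value = 3 ⊕ 1 = 2.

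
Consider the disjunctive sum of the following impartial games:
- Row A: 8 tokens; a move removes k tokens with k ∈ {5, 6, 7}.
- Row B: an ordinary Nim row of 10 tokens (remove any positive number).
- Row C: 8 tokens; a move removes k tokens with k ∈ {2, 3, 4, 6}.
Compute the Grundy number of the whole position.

For row A, compute g(0), g(1), … with moves {5, 6, 7}:
k:     0  1  2  3  4  5  6  7  8
g(k):  0  0  0  0  0  1  1  1  1
So g(8) = 1.
Row B is a plain Nim row of size 10, so its Grundy value is 10.
Grundy values for row C (subtraction set {2, 3, 4, 6}):
k:     0  1  2  3  4  5  6  7  8
g(k):  0  0  1  1  2  2  3  3  0
So g(8) = 0.
The value of a disjunctive sum is the nim-sum of the parts.
Combined value = 1 XOR 10 XOR 0 = 11.

11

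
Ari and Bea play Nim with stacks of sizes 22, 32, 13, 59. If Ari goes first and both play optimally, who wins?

Nim-sum: 22 ⊕ 32 ⊕ 13 ⊕ 59 = 0.
The nim-sum is 0, so this is a P-position: the player to move is in a losing position under optimal play; Ari is about to move from it and so loses — Bea wins.

Bea wins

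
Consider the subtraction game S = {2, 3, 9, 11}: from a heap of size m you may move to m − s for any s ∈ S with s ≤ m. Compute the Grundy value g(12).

Build the Grundy sequence with g(k) = mex{g(k−s) : s ∈ {2, 3, 9, 11}, s ≤ k}:
g(0) = mex{} = 0
g(1) = mex{} = 0
g(2) = mex{0} = 1
g(3) = mex{0} = 1
g(4) = mex{0,1} = 2
g(5) = mex{1} = 0
g(6) = mex{1,2} = 0
g(7) = mex{0,2} = 1
g(8) = mex{0} = 1
g(9) = mex{0,1} = 2
g(10) = mex{0,1} = 2
g(11) = mex{0,1,2} = 3
g(12) = mex{0,1,2} = 3
So g(12) = 3.

3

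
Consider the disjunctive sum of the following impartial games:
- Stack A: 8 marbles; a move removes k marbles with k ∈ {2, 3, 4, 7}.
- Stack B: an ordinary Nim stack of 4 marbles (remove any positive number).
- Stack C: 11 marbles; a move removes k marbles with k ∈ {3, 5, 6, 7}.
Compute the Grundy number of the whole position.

5

For stack A, compute g(0), g(1), … with moves {2, 3, 4, 7}:
k:     0  1  2  3  4  5  6  7  8
g(k):  0  0  1  1  2  2  0  3  1
So g(8) = 1.
Stack B is a plain Nim stack of size 4, so its Grundy value is 4.
Grundy values for stack C (subtraction set {3, 5, 6, 7}):
g(0) = mex{} = 0
g(1) = mex{} = 0
g(2) = mex{} = 0
g(3) = mex{0} = 1
g(4) = mex{0} = 1
g(5) = mex{0} = 1
g(6) = mex{0,1} = 2
g(7) = mex{0,1} = 2
g(8) = mex{0,1} = 2
g(9) = mex{0,1,2} = 3
g(10) = mex{1,2} = 0
g(11) = mex{1,2} = 0
So g(11) = 0.
The value of a disjunctive sum is the nim-sum of the parts.
Combined value = 1 XOR 4 XOR 0 = 5.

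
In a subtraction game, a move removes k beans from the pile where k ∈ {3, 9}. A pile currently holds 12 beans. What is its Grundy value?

Compute g(0), g(1), … for moves {3, 9}:
g(0) = mex{} = 0
g(1) = mex{} = 0
g(2) = mex{} = 0
g(3) = mex{0} = 1
g(4) = mex{0} = 1
g(5) = mex{0} = 1
g(6) = mex{1} = 0
g(7) = mex{1} = 0
g(8) = mex{1} = 0
g(9) = mex{0} = 1
g(10) = mex{0} = 1
g(11) = mex{0} = 1
g(12) = mex{1} = 0
So g(12) = 0.

0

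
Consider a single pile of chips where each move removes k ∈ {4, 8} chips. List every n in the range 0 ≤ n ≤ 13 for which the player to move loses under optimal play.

0, 1, 2, 3, 12, 13

Build the Grundy sequence with g(k) = mex{g(k−s) : s ∈ {4, 8}, s ≤ k}:
g(0) = mex{} = 0
g(1) = mex{} = 0
g(2) = mex{} = 0
g(3) = mex{} = 0
g(4) = mex{0} = 1
g(5) = mex{0} = 1
g(6) = mex{0} = 1
g(7) = mex{0} = 1
g(8) = mex{0,1} = 2
g(9) = mex{0,1} = 2
g(10) = mex{0,1} = 2
g(11) = mex{0,1} = 2
g(12) = mex{1,2} = 0
g(13) = mex{1,2} = 0
The P-positions (g = 0) in 0..13 are 0, 1, 2, 3, 12, 13.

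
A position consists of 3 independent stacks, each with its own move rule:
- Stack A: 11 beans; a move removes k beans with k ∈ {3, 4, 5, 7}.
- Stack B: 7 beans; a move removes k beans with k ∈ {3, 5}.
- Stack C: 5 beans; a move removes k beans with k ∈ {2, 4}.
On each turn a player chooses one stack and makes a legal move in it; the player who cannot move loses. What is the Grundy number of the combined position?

0

Grundy values for stack A (subtraction set {3, 4, 5, 7}):
g(0) = mex{} = 0
g(1) = mex{} = 0
g(2) = mex{} = 0
g(3) = mex{0} = 1
g(4) = mex{0} = 1
g(5) = mex{0} = 1
g(6) = mex{0,1} = 2
g(7) = mex{0,1} = 2
g(8) = mex{0,1} = 2
g(9) = mex{0,1,2} = 3
g(10) = mex{1,2} = 0
g(11) = mex{1,2} = 0
So g(11) = 0.
For stack B, compute g(0), g(1), … with moves {3, 5}:
k:     0  1  2  3  4  5  6  7
g(k):  0  0  0  1  1  1  2  2
So g(7) = 2.
Build the Grundy sequence for stack C with g(k) = mex{g(k−s) : s ∈ {2, 4}, s ≤ k}:
g(0) = mex{} = 0
g(1) = mex{} = 0
g(2) = mex{0} = 1
g(3) = mex{0} = 1
g(4) = mex{0,1} = 2
g(5) = mex{0,1} = 2
So g(5) = 2.
The value of a disjunctive sum is the nim-sum of the parts.
Combined value = 0 ⊕ 2 ⊕ 2 = 0.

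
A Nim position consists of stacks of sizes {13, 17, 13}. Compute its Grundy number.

Bitwise XOR of the heap sizes:
  01101  (13)
  10001  (17)
  01101  (13)
  -----
  10001  (17)

17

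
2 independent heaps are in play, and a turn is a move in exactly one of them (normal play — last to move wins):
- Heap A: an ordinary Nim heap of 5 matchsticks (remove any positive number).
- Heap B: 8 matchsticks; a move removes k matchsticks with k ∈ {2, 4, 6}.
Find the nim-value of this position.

5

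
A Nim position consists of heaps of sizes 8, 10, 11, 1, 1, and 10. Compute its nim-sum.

3

Compute the nim-sum pairwise:
8 ⊕ 10 = 2
2 ⊕ 11 = 9
9 ⊕ 1 = 8
8 ⊕ 1 = 9
9 ⊕ 10 = 3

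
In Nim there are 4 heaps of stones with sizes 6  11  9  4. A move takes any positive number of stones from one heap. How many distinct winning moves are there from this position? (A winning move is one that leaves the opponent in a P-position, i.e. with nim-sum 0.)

Nim-sum: 6 XOR 11 XOR 9 XOR 4 = 0.
The nim-sum is already 0, so every move leaves a nonzero nim-sum — there are no winning moves.

0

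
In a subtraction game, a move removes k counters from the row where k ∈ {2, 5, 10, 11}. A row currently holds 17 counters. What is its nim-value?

Grundy values for subtraction set {2, 5, 10, 11}:
k:     0  1  2  3  4  5  6  7  8  9 10 11 12 13 14 15 16 17
g(k):  0  0  1  1  0  2  1  0  0  1  1  2  2  3  3  4  0  3
So g(17) = 3.

3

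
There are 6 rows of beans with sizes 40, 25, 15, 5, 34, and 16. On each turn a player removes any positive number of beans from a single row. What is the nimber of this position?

9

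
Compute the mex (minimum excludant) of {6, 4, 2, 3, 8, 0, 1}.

The values 0, 1, 2, 3, 4 are all present; 5 is the first non-negative integer missing from the set.

5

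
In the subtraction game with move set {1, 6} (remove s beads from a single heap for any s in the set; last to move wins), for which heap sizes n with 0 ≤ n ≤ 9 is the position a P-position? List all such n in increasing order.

Grundy values for subtraction set {1, 6}:
g(0) = mex{} = 0
g(1) = mex{0} = 1
g(2) = mex{1} = 0
g(3) = mex{0} = 1
g(4) = mex{1} = 0
g(5) = mex{0} = 1
g(6) = mex{0,1} = 2
g(7) = mex{1,2} = 0
g(8) = mex{0} = 1
g(9) = mex{1} = 0
The P-positions (g = 0) in 0..9 are 0, 2, 4, 7, 9.

0, 2, 4, 7, 9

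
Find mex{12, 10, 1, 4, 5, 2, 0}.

The values 0, 1, 2 are all present; 3 is the first non-negative integer missing from the set.

3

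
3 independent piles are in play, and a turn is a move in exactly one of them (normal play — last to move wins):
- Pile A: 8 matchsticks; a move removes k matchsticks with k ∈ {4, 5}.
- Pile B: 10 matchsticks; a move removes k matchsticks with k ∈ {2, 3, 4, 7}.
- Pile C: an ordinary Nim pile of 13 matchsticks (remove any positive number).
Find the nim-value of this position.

13

Build the Grundy sequence for pile A with g(k) = mex{g(k−s) : s ∈ {4, 5}, s ≤ k}:
k:     0  1  2  3  4  5  6  7  8
g(k):  0  0  0  0  1  1  1  1  2
So g(8) = 2.
Build the Grundy sequence for pile B with g(k) = mex{g(k−s) : s ∈ {2, 3, 4, 7}, s ≤ k}:
g(0) = mex{} = 0
g(1) = mex{} = 0
g(2) = mex{0} = 1
g(3) = mex{0} = 1
g(4) = mex{0,1} = 2
g(5) = mex{0,1} = 2
g(6) = mex{1,2} = 0
g(7) = mex{0,1,2} = 3
g(8) = mex{0,2} = 1
g(9) = mex{0,1,2,3} = 4
g(10) = mex{0,1,3} = 2
So g(10) = 2.
Pile C is a plain Nim pile of size 13, so its Grundy value is 13.
By the Sprague-Grundy theorem, the Grundy value of a sum of independent games is the XOR of the component values.
Combined value = 2 XOR 2 XOR 13 = 13.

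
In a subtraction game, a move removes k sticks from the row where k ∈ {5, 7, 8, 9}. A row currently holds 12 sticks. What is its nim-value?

2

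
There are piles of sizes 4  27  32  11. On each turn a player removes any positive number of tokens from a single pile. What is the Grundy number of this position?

Bitwise XOR of the heap sizes:
  000100  (4)
  011011  (27)
  100000  (32)
  001011  (11)
  ------
  110100  (52)

52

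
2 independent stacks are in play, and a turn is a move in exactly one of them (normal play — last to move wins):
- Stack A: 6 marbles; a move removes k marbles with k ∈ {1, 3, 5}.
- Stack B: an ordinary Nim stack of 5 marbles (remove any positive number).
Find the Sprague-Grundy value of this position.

5

Grundy values for stack A (subtraction set {1, 3, 5}):
k:     0  1  2  3  4  5  6
g(k):  0  1  0  1  0  1  0
So g(6) = 0.
Stack B is a plain Nim stack of size 5, so its Grundy value is 5.
By the Sprague-Grundy theorem, the Grundy value of a sum of independent games is the XOR of the component values.
Combined value = 0 ⊕ 5 = 5.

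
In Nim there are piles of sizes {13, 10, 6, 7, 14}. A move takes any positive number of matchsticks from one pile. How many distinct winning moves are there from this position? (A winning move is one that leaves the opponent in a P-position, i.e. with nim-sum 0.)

3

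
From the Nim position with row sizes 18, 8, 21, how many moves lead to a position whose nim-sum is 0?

1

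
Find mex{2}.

0 is not in the set, so the mex is 0.

0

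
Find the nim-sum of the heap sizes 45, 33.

12

In binary:
  101101  (45)
  100001  (33)
  ------
  001100  (12)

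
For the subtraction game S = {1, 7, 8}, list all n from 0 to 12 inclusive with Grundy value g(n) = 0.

0, 2, 4, 6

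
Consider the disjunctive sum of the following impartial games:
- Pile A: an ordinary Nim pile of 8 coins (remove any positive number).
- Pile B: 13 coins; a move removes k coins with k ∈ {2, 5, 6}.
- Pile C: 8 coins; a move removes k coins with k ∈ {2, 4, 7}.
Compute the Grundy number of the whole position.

Pile A is a plain Nim pile of size 8, so its Grundy value is 8.
Build the Grundy sequence for pile B with g(k) = mex{g(k−s) : s ∈ {2, 5, 6}, s ≤ k}:
k:     0  1  2  3  4  5  6  7  8  9 10 11 12 13
g(k):  0  0  1  1  0  2  1  3  0  2  1  0  0  1
So g(13) = 1.
Build the Grundy sequence for pile C with g(k) = mex{g(k−s) : s ∈ {2, 4, 7}, s ≤ k}:
g(0) = mex{} = 0
g(1) = mex{} = 0
g(2) = mex{0} = 1
g(3) = mex{0} = 1
g(4) = mex{0,1} = 2
g(5) = mex{0,1} = 2
g(6) = mex{1,2} = 0
g(7) = mex{0,1,2} = 3
g(8) = mex{0,2} = 1
So g(8) = 1.
By the Sprague-Grundy theorem, the Grundy value of a sum of independent games is the XOR of the component values.
Combined value = 8 ⊕ 1 ⊕ 1 = 8.

8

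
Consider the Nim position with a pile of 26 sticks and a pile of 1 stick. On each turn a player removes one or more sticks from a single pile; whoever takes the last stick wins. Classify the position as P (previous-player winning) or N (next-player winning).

N-position

Write each in binary and XOR column by column:
  11010  (26)
  00001  (1)
  -----
  11011  (27)
The nim-sum is 27 ≠ 0, so this is an N-position: the player to move can win.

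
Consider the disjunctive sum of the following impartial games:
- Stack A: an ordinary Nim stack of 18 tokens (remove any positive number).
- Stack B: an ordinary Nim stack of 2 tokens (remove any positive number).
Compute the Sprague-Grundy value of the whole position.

Stack A is a plain Nim stack of size 18, so its Grundy value is 18.
Stack B is a plain Nim stack of size 2, so its Grundy value is 2.
By the Sprague-Grundy theorem, the Grundy value of a sum of independent games is the XOR of the component values.
Combined value = 18 ⊕ 2 = 16.

16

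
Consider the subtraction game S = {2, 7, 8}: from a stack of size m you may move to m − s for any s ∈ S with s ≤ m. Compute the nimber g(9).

2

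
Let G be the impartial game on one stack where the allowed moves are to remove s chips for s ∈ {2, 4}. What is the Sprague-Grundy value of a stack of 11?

2

Compute g(0), g(1), … for moves {2, 4}:
g(0) = mex{} = 0
g(1) = mex{} = 0
g(2) = mex{0} = 1
g(3) = mex{0} = 1
g(4) = mex{0,1} = 2
g(5) = mex{0,1} = 2
g(6) = mex{1,2} = 0
g(7) = mex{1,2} = 0
g(8) = mex{0,2} = 1
g(9) = mex{0,2} = 1
g(10) = mex{0,1} = 2
g(11) = mex{0,1} = 2
So g(11) = 2.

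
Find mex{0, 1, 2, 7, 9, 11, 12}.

3

The values 0, 1, 2 are all present; 3 is the first non-negative integer missing from the set.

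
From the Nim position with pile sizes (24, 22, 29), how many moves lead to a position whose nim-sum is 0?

Nim-sum: 24 ^ 22 ^ 29 = 19.
The overall nim-sum is X = 19. A pile of size p has a winning move iff p XOR X < p (reduce it to p XOR X).
  24: 24 XOR 19 = 11 < 24 — winning move (to 11).
  22: 22 XOR 19 = 5 < 22 — winning move (to 5).
  29: 29 XOR 19 = 14 < 29 — winning move (to 14).
That gives 3 winning moves.

3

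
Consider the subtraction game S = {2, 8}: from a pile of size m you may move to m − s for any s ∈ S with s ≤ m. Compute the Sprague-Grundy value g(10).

0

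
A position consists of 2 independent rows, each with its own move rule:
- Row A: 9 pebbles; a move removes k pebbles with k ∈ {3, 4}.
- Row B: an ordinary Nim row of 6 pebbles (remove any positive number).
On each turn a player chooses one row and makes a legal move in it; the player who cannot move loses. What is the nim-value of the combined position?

For row A, compute g(0), g(1), … with moves {3, 4}:
k:     0  1  2  3  4  5  6  7  8  9
g(k):  0  0  0  1  1  1  2  0  0  0
So g(9) = 0.
Row B is a plain Nim row of size 6, so its Grundy value is 6.
By the Sprague-Grundy theorem, the Grundy value of a sum of independent games is the XOR of the component values.
Combined value = 0 XOR 6 = 6.

6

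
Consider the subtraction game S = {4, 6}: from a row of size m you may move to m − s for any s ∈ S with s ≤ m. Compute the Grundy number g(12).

Compute g(0), g(1), … for moves {4, 6}:
k:     0  1  2  3  4  5  6  7  8  9 10 11 12
g(k):  0  0  0  0  1  1  1  1  2  2  0  0  0
So g(12) = 0.

0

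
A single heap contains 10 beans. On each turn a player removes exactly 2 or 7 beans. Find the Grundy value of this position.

Build the Grundy sequence with g(k) = mex{g(k−s) : s ∈ {2, 7}, s ≤ k}:
k:     0  1  2  3  4  5  6  7  8  9 10
g(k):  0  0  1  1  0  0  1  1  2  0  0
So g(10) = 0.

0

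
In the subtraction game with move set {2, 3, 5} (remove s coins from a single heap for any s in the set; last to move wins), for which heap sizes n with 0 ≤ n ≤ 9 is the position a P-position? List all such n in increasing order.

Build the Grundy sequence with g(k) = mex{g(k−s) : s ∈ {2, 3, 5}, s ≤ k}:
k:     0  1  2  3  4  5  6  7  8  9
g(k):  0  0  1  1  2  2  3  0  0  1
The P-positions (g = 0) in 0..9 are 0, 1, 7, 8.

0, 1, 7, 8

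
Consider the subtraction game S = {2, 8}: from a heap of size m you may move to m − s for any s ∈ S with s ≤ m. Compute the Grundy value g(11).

0

Grundy values for subtraction set {2, 8}:
k:     0  1  2  3  4  5  6  7  8  9 10 11
g(k):  0  0  1  1  0  0  1  1  2  2  0  0
So g(11) = 0.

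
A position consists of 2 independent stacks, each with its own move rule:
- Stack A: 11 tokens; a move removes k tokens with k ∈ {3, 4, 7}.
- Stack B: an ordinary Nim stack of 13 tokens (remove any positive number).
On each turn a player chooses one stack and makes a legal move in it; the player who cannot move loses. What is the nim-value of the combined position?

For stack A, compute g(0), g(1), … with moves {3, 4, 7}:
g(0) = mex{} = 0
g(1) = mex{} = 0
g(2) = mex{} = 0
g(3) = mex{0} = 1
g(4) = mex{0} = 1
g(5) = mex{0} = 1
g(6) = mex{0,1} = 2
g(7) = mex{0,1} = 2
g(8) = mex{0,1} = 2
g(9) = mex{0,1,2} = 3
g(10) = mex{1,2} = 0
g(11) = mex{1,2} = 0
So g(11) = 0.
Stack B is a plain Nim stack of size 13, so its Grundy value is 13.
The value of a disjunctive sum is the nim-sum of the parts.
Combined value = 0 XOR 13 = 13.

13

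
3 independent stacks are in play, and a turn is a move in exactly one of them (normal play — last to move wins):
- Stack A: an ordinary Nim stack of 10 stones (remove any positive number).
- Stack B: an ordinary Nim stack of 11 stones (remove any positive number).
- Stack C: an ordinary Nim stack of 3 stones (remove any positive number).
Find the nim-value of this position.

2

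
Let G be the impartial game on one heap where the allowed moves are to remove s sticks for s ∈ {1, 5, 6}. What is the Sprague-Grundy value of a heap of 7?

Build the Grundy sequence with g(k) = mex{g(k−s) : s ∈ {1, 5, 6}, s ≤ k}:
g(0) = mex{} = 0
g(1) = mex{0} = 1
g(2) = mex{1} = 0
g(3) = mex{0} = 1
g(4) = mex{1} = 0
g(5) = mex{0} = 1
g(6) = mex{0,1} = 2
g(7) = mex{0,1,2} = 3
So g(7) = 3.

3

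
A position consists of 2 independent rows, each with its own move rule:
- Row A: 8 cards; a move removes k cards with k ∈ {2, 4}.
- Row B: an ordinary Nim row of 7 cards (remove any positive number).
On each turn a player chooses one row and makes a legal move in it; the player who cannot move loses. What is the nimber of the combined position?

Build the Grundy sequence for row A with g(k) = mex{g(k−s) : s ∈ {2, 4}, s ≤ k}:
k:     0  1  2  3  4  5  6  7  8
g(k):  0  0  1  1  2  2  0  0  1
So g(8) = 1.
Row B is a plain Nim row of size 7, so its Grundy value is 7.
By the Sprague-Grundy theorem, the Grundy value of a sum of independent games is the XOR of the component values.
Combined value = 1 XOR 7 = 6.

6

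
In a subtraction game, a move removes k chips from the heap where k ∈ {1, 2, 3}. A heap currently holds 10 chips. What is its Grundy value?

2

Compute g(0), g(1), … for moves {1, 2, 3}:
g(0) = mex{} = 0
g(1) = mex{0} = 1
g(2) = mex{0,1} = 2
g(3) = mex{0,1,2} = 3
g(4) = mex{1,2,3} = 0
g(5) = mex{0,2,3} = 1
g(6) = mex{0,1,3} = 2
g(7) = mex{0,1,2} = 3
g(8) = mex{1,2,3} = 0
g(9) = mex{0,2,3} = 1
g(10) = mex{0,1,3} = 2
So g(10) = 2.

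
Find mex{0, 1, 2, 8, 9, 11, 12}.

The values 0, 1, 2 are all present; 3 is the first non-negative integer missing from the set.

3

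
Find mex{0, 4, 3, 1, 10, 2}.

The values 0, 1, 2, 3, 4 are all present; 5 is the first non-negative integer missing from the set.

5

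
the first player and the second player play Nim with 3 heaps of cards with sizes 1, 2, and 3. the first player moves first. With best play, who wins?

Write each in binary and XOR column by column:
  01  (1)
  10  (2)
  11  (3)
  --
  00  (0)
The nim-sum is 0, so this is a P-position: the player to move is in a losing position under optimal play; the first player is about to move from it and so loses — the second player wins.

the second player wins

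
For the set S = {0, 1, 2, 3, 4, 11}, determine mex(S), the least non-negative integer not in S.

5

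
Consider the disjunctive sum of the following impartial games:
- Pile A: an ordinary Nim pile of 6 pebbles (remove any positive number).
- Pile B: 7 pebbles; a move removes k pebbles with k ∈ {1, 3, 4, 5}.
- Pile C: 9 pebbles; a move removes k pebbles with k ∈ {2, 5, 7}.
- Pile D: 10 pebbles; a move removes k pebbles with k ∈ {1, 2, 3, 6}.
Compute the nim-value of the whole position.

Pile A is a plain Nim pile of size 6, so its Grundy value is 6.
Grundy values for pile B (subtraction set {1, 3, 4, 5}):
k:     0  1  2  3  4  5  6  7
g(k):  0  1  0  1  2  3  2  3
So g(7) = 3.
Build the Grundy sequence for pile C with g(k) = mex{g(k−s) : s ∈ {2, 5, 7}, s ≤ k}:
k:     0  1  2  3  4  5  6  7  8  9
g(k):  0  0  1  1  0  2  1  3  2  2
So g(9) = 2.
For pile D, compute g(0), g(1), … with moves {1, 2, 3, 6}:
g(0) = mex{} = 0
g(1) = mex{0} = 1
g(2) = mex{0,1} = 2
g(3) = mex{0,1,2} = 3
g(4) = mex{1,2,3} = 0
g(5) = mex{0,2,3} = 1
g(6) = mex{0,1,3} = 2
g(7) = mex{0,1,2} = 3
g(8) = mex{1,2,3} = 0
g(9) = mex{0,2,3} = 1
g(10) = mex{0,1,3} = 2
So g(10) = 2.
The value of a disjunctive sum is the nim-sum of the parts.
Combined value = 6 XOR 3 XOR 2 XOR 2 = 5.

5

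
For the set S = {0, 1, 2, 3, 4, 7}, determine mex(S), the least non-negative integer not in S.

The values 0, 1, 2, 3, 4 are all present; 5 is the first non-negative integer missing from the set.

5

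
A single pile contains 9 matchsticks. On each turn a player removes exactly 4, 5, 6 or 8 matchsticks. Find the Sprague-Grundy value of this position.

Compute g(0), g(1), … for moves {4, 5, 6, 8}:
k:     0  1  2  3  4  5  6  7  8  9
g(k):  0  0  0  0  1  1  1  1  2  2
So g(9) = 2.

2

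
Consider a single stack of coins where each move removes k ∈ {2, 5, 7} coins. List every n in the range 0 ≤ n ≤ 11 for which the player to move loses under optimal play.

Build the Grundy sequence with g(k) = mex{g(k−s) : s ∈ {2, 5, 7}, s ≤ k}:
g(0) = mex{} = 0
g(1) = mex{} = 0
g(2) = mex{0} = 1
g(3) = mex{0} = 1
g(4) = mex{1} = 0
g(5) = mex{0,1} = 2
g(6) = mex{0} = 1
g(7) = mex{0,1,2} = 3
g(8) = mex{0,1} = 2
g(9) = mex{0,1,3} = 2
g(10) = mex{1,2} = 0
g(11) = mex{0,1,2} = 3
The P-positions (g = 0) in 0..11 are 0, 1, 4, 10.

0, 1, 4, 10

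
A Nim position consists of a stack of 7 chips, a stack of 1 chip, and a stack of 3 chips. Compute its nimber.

Write each in binary and XOR column by column:
  111  (7)
  001  (1)
  011  (3)
  ---
  101  (5)

5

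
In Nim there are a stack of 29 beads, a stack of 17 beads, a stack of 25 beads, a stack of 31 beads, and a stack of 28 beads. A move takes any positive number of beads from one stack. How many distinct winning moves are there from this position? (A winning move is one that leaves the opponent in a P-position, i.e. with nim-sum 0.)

Write each in binary and XOR column by column:
  11101  (29)
  10001  (17)
  11001  (25)
  11111  (31)
  11100  (28)
  -----
  10110  (22)
The overall nim-sum is X = 22. A stack of size p has a winning move iff p XOR X < p (reduce it to p XOR X).
  29: 29 XOR 22 = 11 < 29 — winning move (to 11).
  17: 17 XOR 22 = 7 < 17 — winning move (to 7).
  25: 25 XOR 22 = 15 < 25 — winning move (to 15).
  31: 31 XOR 22 = 9 < 31 — winning move (to 9).
  28: 28 XOR 22 = 10 < 28 — winning move (to 10).
That gives 5 winning moves.

5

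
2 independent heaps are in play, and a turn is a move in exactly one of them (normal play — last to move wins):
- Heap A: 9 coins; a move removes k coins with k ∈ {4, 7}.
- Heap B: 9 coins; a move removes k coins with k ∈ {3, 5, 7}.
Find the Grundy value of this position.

Grundy values for heap A (subtraction set {4, 7}):
g(0) = mex{} = 0
g(1) = mex{} = 0
g(2) = mex{} = 0
g(3) = mex{} = 0
g(4) = mex{0} = 1
g(5) = mex{0} = 1
g(6) = mex{0} = 1
g(7) = mex{0} = 1
g(8) = mex{0,1} = 2
g(9) = mex{0,1} = 2
So g(9) = 2.
For heap B, compute g(0), g(1), … with moves {3, 5, 7}:
k:     0  1  2  3  4  5  6  7  8  9
g(k):  0  0  0  1  1  1  2  2  2  3
So g(9) = 3.
By the Sprague-Grundy theorem, the Grundy value of a sum of independent games is the XOR of the component values.
Combined value = 2 ⊕ 3 = 1.

1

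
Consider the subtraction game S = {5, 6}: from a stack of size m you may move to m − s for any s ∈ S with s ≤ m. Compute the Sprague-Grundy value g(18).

Build the Grundy sequence with g(k) = mex{g(k−s) : s ∈ {5, 6}, s ≤ k}:
k:     0  1  2  3  4  5  6  7  8  9 10 11 12 13 14 15 16 17 18
g(k):  0  0  0  0  0  1  1  1  1  1  2  0  0  0  0  0  1  1  1
So g(18) = 1.

1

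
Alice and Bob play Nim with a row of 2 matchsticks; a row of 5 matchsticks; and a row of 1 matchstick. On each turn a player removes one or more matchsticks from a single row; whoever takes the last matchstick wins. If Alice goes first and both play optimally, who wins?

Nim-sum: 2 XOR 5 XOR 1 = 6.
The nim-sum is 6 ≠ 0, so this is an N-position: the player to move can win; Alice has a winning move.

Alice wins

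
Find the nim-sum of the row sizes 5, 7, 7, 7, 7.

In binary:
  101  (5)
  111  (7)
  111  (7)
  111  (7)
  111  (7)
  ---
  101  (5)

5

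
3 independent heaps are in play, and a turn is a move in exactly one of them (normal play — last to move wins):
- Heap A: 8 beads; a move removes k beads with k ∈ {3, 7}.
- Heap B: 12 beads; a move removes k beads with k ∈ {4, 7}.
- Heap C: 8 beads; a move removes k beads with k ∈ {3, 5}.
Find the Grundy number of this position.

2

For heap A, compute g(0), g(1), … with moves {3, 7}:
g(0) = mex{} = 0
g(1) = mex{} = 0
g(2) = mex{} = 0
g(3) = mex{0} = 1
g(4) = mex{0} = 1
g(5) = mex{0} = 1
g(6) = mex{1} = 0
g(7) = mex{0,1} = 2
g(8) = mex{0,1} = 2
So g(8) = 2.
Build the Grundy sequence for heap B with g(k) = mex{g(k−s) : s ∈ {4, 7}, s ≤ k}:
g(0) = mex{} = 0
g(1) = mex{} = 0
g(2) = mex{} = 0
g(3) = mex{} = 0
g(4) = mex{0} = 1
g(5) = mex{0} = 1
g(6) = mex{0} = 1
g(7) = mex{0} = 1
g(8) = mex{0,1} = 2
g(9) = mex{0,1} = 2
g(10) = mex{0,1} = 2
g(11) = mex{1} = 0
g(12) = mex{1,2} = 0
So g(12) = 0.
For heap C, compute g(0), g(1), … with moves {3, 5}:
k:     0  1  2  3  4  5  6  7  8
g(k):  0  0  0  1  1  1  2  2  0
So g(8) = 0.
By the Sprague-Grundy theorem, the Grundy value of a sum of independent games is the XOR of the component values.
Combined value = 2 ⊕ 0 ⊕ 0 = 2.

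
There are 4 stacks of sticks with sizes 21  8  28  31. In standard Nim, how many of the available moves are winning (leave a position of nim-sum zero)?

3

Compute the nim-sum pairwise:
21 ^ 8 = 29
29 ^ 28 = 1
1 ^ 31 = 30
The overall nim-sum is X = 30. A stack of size p has a winning move iff p XOR X < p (reduce it to p XOR X).
  21: 21 XOR 30 = 11 < 21 — winning move (to 11).
  8: 8 XOR 30 = 22 ≥ 8 — no move.
  28: 28 XOR 30 = 2 < 28 — winning move (to 2).
  31: 31 XOR 30 = 1 < 31 — winning move (to 1).
That gives 3 winning moves.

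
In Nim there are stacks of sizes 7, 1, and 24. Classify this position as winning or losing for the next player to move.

Winning position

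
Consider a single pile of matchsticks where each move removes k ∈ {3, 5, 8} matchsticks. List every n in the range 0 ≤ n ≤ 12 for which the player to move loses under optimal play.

0, 1, 2, 11, 12

Compute g(0), g(1), … for moves {3, 5, 8}:
g(0) = mex{} = 0
g(1) = mex{} = 0
g(2) = mex{} = 0
g(3) = mex{0} = 1
g(4) = mex{0} = 1
g(5) = mex{0} = 1
g(6) = mex{0,1} = 2
g(7) = mex{0,1} = 2
g(8) = mex{0,1} = 2
g(9) = mex{0,1,2} = 3
g(10) = mex{0,1,2} = 3
g(11) = mex{1,2} = 0
g(12) = mex{1,2,3} = 0
The P-positions (g = 0) in 0..12 are 0, 1, 2, 11, 12.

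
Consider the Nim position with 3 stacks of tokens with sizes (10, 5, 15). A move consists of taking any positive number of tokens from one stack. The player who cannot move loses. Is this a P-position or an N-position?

P-position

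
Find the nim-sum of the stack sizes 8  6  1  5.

10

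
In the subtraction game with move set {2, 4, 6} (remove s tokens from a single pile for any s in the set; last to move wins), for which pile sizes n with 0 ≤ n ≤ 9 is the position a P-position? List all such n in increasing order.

0, 1, 8, 9

Grundy values for subtraction set {2, 4, 6}:
k:     0  1  2  3  4  5  6  7  8  9
g(k):  0  0  1  1  2  2  3  3  0  0
The P-positions (g = 0) in 0..9 are 0, 1, 8, 9.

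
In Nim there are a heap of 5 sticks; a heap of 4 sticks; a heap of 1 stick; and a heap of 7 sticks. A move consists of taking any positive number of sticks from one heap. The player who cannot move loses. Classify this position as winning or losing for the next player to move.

Compute the nim-sum pairwise:
5 XOR 4 = 1
1 XOR 1 = 0
0 XOR 7 = 7
The nim-sum is 7 ≠ 0, so this is an N-position: the player to move can win.

Winning position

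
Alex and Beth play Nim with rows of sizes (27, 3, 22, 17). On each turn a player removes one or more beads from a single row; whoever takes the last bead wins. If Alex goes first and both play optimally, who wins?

Alex wins

Compute the nim-sum pairwise:
27 XOR 3 = 24
24 XOR 22 = 14
14 XOR 17 = 31
The nim-sum is 31 ≠ 0, so this is an N-position: the player to move can win; Alex has a winning move.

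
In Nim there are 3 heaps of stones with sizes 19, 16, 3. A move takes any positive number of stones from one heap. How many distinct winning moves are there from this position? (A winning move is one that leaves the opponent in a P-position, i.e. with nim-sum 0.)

0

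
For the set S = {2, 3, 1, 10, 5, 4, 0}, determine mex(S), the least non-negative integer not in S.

The values 0, 1, 2, 3, 4, 5 are all present; 6 is the first non-negative integer missing from the set.

6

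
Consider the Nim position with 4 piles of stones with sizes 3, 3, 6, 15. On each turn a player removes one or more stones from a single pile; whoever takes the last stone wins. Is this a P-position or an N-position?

Compute the nim-sum pairwise:
3 ^ 3 = 0
0 ^ 6 = 6
6 ^ 15 = 9
The nim-sum is 9 ≠ 0, so this is an N-position: the player to move can win.

N-position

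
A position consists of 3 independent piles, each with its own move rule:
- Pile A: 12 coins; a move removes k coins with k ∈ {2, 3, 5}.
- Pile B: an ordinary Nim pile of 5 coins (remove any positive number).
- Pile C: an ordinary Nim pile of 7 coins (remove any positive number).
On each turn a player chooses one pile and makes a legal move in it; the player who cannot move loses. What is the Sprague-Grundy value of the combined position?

0

Build the Grundy sequence for pile A with g(k) = mex{g(k−s) : s ∈ {2, 3, 5}, s ≤ k}:
g(0) = mex{} = 0
g(1) = mex{} = 0
g(2) = mex{0} = 1
g(3) = mex{0} = 1
g(4) = mex{0,1} = 2
g(5) = mex{0,1} = 2
g(6) = mex{0,1,2} = 3
g(7) = mex{1,2} = 0
g(8) = mex{1,2,3} = 0
g(9) = mex{0,2,3} = 1
g(10) = mex{0,2} = 1
g(11) = mex{0,1,3} = 2
g(12) = mex{0,1} = 2
So g(12) = 2.
Pile B is a plain Nim pile of size 5, so its Grundy value is 5.
Pile C is a plain Nim pile of size 7, so its Grundy value is 7.
The value of a disjunctive sum is the nim-sum of the parts.
Combined value = 2 ⊕ 5 ⊕ 7 = 0.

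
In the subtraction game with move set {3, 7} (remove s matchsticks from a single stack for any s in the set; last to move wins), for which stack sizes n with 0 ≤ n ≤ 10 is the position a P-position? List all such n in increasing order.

Build the Grundy sequence with g(k) = mex{g(k−s) : s ∈ {3, 7}, s ≤ k}:
k:     0  1  2  3  4  5  6  7  8  9 10
g(k):  0  0  0  1  1  1  0  2  2  1  0
The P-positions (g = 0) in 0..10 are 0, 1, 2, 6, 10.

0, 1, 2, 6, 10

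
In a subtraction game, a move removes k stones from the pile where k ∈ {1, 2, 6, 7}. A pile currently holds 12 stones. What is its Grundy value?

1

Grundy values for subtraction set {1, 2, 6, 7}:
g(0) = mex{} = 0
g(1) = mex{0} = 1
g(2) = mex{0,1} = 2
g(3) = mex{1,2} = 0
g(4) = mex{0,2} = 1
g(5) = mex{0,1} = 2
g(6) = mex{0,1,2} = 3
g(7) = mex{0,1,2,3} = 4
g(8) = mex{1,2,3,4} = 0
g(9) = mex{0,2,4} = 1
g(10) = mex{0,1} = 2
g(11) = mex{1,2} = 0
g(12) = mex{0,2,3} = 1
So g(12) = 1.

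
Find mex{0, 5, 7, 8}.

1

0 is in the set but 1 is not, so the mex is 1.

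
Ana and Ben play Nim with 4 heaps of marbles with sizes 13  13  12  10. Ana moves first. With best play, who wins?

Ana wins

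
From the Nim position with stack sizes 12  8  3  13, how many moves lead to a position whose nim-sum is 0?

3

Compute the nim-sum pairwise:
12 XOR 8 = 4
4 XOR 3 = 7
7 XOR 13 = 10
The overall nim-sum is X = 10. A stack of size p has a winning move iff p XOR X < p (reduce it to p XOR X).
  12: 12 XOR 10 = 6 < 12 — winning move (to 6).
  8: 8 XOR 10 = 2 < 8 — winning move (to 2).
  3: 3 XOR 10 = 9 ≥ 3 — no move.
  13: 13 XOR 10 = 7 < 13 — winning move (to 7).
That gives 3 winning moves.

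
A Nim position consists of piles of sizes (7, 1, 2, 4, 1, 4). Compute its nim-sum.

5

Compute the nim-sum pairwise:
7 ⊕ 1 = 6
6 ⊕ 2 = 4
4 ⊕ 4 = 0
0 ⊕ 1 = 1
1 ⊕ 4 = 5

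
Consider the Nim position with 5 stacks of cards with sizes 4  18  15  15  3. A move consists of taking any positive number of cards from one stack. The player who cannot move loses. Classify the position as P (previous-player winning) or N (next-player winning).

N-position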